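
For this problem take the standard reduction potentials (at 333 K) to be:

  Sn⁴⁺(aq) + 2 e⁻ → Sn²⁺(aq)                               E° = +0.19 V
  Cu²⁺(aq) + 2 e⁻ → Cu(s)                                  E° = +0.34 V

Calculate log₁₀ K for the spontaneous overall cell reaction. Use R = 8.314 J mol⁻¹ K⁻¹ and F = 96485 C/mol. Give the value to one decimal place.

4.5

Cathode: Cu²⁺/Cu; anode: Sn⁴⁺/Sn²⁺. E°cell = (+0.34) − (+0.19) = +0.15 V, with n = 2.
ΔG° = −nFE° = −RT ln K, so ln K = nFE°/(RT) = (2)(96485)(+0.15) / ((8.314)(333)) = 10.455.
log₁₀ K = 10.455 / ln 10 = 4.5.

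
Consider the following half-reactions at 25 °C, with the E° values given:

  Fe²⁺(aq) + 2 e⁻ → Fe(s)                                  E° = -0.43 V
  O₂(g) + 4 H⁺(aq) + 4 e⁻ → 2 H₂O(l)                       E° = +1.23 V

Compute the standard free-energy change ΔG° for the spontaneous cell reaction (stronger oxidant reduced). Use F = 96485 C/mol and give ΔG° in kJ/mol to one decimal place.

O₂/H₂O (E° = +1.23 V) is the cathode; Fe²⁺/Fe (E° = -0.43 V) is the anode, so E°cell = +1.66 V.
Balancing electrons gives n = 4 (lcm of 4 and 2).
ΔG° = −nFE° = −(4)(96485)(+1.66) = -640,660 J = -640.7 kJ/mol.

-640.7 kJ/mol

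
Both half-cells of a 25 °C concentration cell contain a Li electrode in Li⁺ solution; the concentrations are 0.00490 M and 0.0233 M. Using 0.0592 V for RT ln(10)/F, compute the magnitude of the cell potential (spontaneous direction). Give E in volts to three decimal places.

+0.040 V

For a concentration cell E°cell = 0. The 0.0233 M side is the cathode (reduction is favoured where [Li⁺] is higher).
With n = 1, E = −(0.0592/1) log([Li⁺]ₐₙ/[Li⁺]꜀ₐₜ) = −(0.0592/1) log(0.0049/0.0233) = −(0.0592/1)(-0.677) = +0.040 V.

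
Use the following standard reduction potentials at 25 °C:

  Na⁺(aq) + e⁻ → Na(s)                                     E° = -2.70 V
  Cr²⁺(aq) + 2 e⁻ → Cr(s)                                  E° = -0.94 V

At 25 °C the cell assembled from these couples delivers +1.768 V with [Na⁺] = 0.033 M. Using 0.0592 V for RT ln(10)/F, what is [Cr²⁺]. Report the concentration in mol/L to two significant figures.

0.0020 M

Cr²⁺/Cr is the cathode, Na⁺/Na the anode: E°cell = +1.76 V, n = 2.
Overall reaction: Cr²⁺(aq) + 2 Na(s) → Cr(s) + 2 Na⁺(aq); Q = [Na⁺]^2/[Cr²⁺]^1.
From E = E° − (0.0592/n) log Q: log Q = (E° − E)·n/0.0592 = (+1.76 − (+1.768))·2/0.0592 = -0.2703.
So 1·log[Cr²⁺] = 2·log(0.033) − log Q = -2.9630 − (-0.2703) = -2.6927; [Cr²⁺] = 10^(-2.6927) ≈ 0.0020 M.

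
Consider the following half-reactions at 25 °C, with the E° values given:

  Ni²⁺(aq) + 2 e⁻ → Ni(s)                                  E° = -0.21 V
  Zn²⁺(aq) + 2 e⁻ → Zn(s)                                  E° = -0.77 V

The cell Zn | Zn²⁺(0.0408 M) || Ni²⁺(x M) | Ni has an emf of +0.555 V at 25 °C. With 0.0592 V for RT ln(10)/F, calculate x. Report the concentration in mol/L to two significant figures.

0.028 M

Ni²⁺/Ni is the cathode, Zn²⁺/Zn the anode: E°cell = +0.56 V, n = 2.
Overall reaction: Ni²⁺(aq) + Zn(s) → Ni(s) + Zn²⁺(aq); Q = [Zn²⁺]^1/[Ni²⁺]^1.
From E = E° − (0.0592/n) log Q: log Q = (E° − E)·n/0.0592 = (+0.56 − (+0.555))·2/0.0592 = 0.1689.
So 1·log[Ni²⁺] = 1·log(0.0408) − log Q = -1.3893 − (0.1689) = -1.5582; [Ni²⁺] = 10^(-1.5582) ≈ 0.028 M.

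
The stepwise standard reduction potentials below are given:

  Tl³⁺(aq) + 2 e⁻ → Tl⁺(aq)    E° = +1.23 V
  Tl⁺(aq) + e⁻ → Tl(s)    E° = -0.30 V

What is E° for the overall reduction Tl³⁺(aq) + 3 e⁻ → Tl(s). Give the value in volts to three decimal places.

Since ΔG° = −nFE° is additive over sequential reductions, n₃E°₃ = n₁E°₁ + n₂E°₂.
E°₃ = (2×+1.23 + 1×-0.30) / 3 = (+2.160) / 3 = +0.720 V.
Simply averaging or adding the two E° values would be wrong; the electron-weighted sum is required.

+0.720 V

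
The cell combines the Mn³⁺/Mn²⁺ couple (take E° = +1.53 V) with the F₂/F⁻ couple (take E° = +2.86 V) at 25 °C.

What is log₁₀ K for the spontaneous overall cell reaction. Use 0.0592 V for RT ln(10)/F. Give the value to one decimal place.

44.9

Cathode: F₂/F⁻; anode: Mn³⁺/Mn²⁺. E°cell = +1.33 V, n = 2.
log K = nE°cell / 0.0592 = (2)(+1.33) / 0.0592 = 44.9.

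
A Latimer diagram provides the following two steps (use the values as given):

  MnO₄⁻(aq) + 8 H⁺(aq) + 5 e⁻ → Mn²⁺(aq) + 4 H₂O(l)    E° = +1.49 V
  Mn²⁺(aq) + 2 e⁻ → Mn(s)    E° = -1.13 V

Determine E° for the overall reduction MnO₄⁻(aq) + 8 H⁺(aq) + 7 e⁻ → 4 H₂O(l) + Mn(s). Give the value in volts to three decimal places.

+0.741 V

Since ΔG° = −nFE° is additive over sequential reductions, n₃E°₃ = n₁E°₁ + n₂E°₂.
E°₃ = (5×+1.49 + 2×-1.13) / 7 = (+5.190) / 7 = +0.741 V.
E° values themselves are not directly additive — weighting by electron count is essential.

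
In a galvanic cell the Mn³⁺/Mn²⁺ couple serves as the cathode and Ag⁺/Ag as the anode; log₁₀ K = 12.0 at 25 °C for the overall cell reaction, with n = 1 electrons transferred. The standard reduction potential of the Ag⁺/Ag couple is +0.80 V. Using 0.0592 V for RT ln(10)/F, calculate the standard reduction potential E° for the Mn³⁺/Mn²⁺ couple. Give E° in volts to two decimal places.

E°cell = (0.0592/n)·log K = (0.0592/1)(12.0) = +0.710 V.
Since Mn³⁺/Mn²⁺ is the cathode and Ag⁺/Ag the anode, E°cell = E°(Mn³⁺/Mn²⁺) − E°(Ag⁺/Ag).
So E°(Mn³⁺/Mn²⁺) = E°cell + E°(Ag⁺/Ag) = +0.710 + (+0.80) = +1.51 V.

+1.51 V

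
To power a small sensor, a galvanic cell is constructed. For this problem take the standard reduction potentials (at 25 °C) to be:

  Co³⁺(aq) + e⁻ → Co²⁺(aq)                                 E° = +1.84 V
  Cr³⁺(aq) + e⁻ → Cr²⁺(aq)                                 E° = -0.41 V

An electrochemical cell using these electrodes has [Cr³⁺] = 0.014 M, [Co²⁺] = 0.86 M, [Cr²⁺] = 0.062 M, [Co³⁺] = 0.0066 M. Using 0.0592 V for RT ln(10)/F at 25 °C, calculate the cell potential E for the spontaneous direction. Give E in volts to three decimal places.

+2.163 V

Co³⁺/Co²⁺ is the cathode (higher E°), Cr³⁺/Cr²⁺ the anode: E°cell = +1.84 − (-0.41) = +2.25 V, n = 1.
Overall: Co³⁺(aq) + Cr²⁺(aq) → Co²⁺(aq) + Cr³⁺(aq)
Q = [Co²⁺]·[Cr³⁺] / ([Co³⁺]·[Cr²⁺]); log Q = 1.469.
E = E° − (0.0592/n) log Q = +2.25 − (0.0592/1)(1.469) = +2.163 V.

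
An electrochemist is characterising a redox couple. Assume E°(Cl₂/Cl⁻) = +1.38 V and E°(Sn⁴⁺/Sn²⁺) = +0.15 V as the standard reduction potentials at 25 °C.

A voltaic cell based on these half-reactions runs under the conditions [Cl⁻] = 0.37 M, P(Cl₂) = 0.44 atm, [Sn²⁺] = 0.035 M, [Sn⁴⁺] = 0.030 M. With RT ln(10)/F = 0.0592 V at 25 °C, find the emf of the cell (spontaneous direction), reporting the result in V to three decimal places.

Cl₂/Cl⁻ is the cathode (higher E°), Sn⁴⁺/Sn²⁺ the anode: E°cell = +1.38 − (+0.15) = +1.23 V, n = 2.
Overall: Cl₂(g) + Sn²⁺(aq) → 2 Cl⁻(aq) + Sn⁴⁺(aq)
Q = [Cl⁻]^2·[Sn⁴⁺] / (P(Cl₂)·[Sn²⁺]); log Q = -0.574.
E = E° − (0.0592/n) log Q = +1.23 − (0.0592/2)(-0.574) = +1.247 V.

+1.247 V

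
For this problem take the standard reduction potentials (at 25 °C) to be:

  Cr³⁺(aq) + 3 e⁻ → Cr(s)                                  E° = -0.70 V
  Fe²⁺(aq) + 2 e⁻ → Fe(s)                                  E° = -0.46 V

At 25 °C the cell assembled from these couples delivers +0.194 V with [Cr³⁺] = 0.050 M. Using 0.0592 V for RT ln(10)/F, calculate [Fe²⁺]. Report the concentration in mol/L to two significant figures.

Fe²⁺/Fe is the cathode, Cr³⁺/Cr the anode: E°cell = +0.24 V, n = 6.
Overall reaction: 3 Fe²⁺(aq) + 2 Cr(s) → 3 Fe(s) + 2 Cr³⁺(aq); Q = [Cr³⁺]^2/[Fe²⁺]^3.
From E = E° − (0.0592/n) log Q: log Q = (E° − E)·n/0.0592 = (+0.24 − (+0.194))·6/0.0592 = 4.6622.
So 3·log[Fe²⁺] = 2·log(0.05) − log Q = -2.6021 − (4.6622) = -7.2643; log[Fe²⁺] = -7.2643 / 3 = -2.4214; [Fe²⁺] = 10^(-2.4214) ≈ 0.0038 M.

0.0038 M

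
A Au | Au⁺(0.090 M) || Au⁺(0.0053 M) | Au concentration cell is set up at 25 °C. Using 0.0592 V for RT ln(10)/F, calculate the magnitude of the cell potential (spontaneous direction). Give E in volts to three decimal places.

For a concentration cell E°cell = 0. The 0.090 M side is the cathode (reduction is favoured where [Au⁺] is higher).
With n = 1, E = −(0.0592/1) log([Au⁺]ₐₙ/[Au⁺]꜀ₐₜ) = −(0.0592/1) log(0.0053/0.09) = −(0.0592/1)(-1.230) = +0.073 V.

+0.073 V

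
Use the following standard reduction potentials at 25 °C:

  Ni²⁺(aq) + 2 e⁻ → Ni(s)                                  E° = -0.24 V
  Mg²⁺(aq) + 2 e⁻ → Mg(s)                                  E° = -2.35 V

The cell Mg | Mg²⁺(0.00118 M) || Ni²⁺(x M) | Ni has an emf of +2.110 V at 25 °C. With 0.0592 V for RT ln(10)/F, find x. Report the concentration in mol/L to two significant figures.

Ni²⁺/Ni is the cathode, Mg²⁺/Mg the anode: E°cell = +2.11 V, n = 2.
Overall reaction: Ni²⁺(aq) + Mg(s) → Ni(s) + Mg²⁺(aq); Q = [Mg²⁺]^1/[Ni²⁺]^1.
From E = E° − (0.0592/n) log Q: log Q = (E° − E)·n/0.0592 = (+2.11 − (+2.110))·2/0.0592 = 0.0000.
So 1·log[Ni²⁺] = 1·log(0.00118) − log Q = -2.9281 − (0.0000) = -2.9281; [Ni²⁺] = 10^(-2.9281) ≈ 0.0012 M.

0.0012 M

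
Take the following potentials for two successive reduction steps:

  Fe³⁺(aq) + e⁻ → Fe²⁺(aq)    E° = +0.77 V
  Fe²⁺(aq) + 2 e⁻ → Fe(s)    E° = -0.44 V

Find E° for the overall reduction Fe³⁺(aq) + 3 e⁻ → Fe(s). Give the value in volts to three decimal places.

Standard free energies of sequential steps add: ΔG°₃ = ΔG°₁ + ΔG°₂, so n₃E°₃ = n₁E°₁ + n₂E°₂.
E°₃ = (1×+0.77 + 2×-0.44) / 3 = (-0.110) / 3 = -0.037 V.

-0.037 V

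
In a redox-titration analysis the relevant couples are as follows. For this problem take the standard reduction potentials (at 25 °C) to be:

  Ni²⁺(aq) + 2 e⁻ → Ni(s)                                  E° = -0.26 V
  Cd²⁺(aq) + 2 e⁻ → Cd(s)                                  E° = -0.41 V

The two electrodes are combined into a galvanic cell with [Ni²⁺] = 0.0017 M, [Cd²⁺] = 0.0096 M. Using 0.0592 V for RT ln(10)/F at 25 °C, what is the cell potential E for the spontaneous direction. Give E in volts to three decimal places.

Ni²⁺/Ni is the cathode (higher E°), Cd²⁺/Cd the anode: E°cell = -0.26 − (-0.41) = +0.15 V, n = 2.
Overall: Ni²⁺(aq) + Cd(s) → Ni(s) + Cd²⁺(aq)
Q = [Cd²⁺] / ([Ni²⁺]); log Q = 0.752.
E = E° − (0.0592/n) log Q = +0.15 − (0.0592/2)(0.752) = +0.128 V.

+0.128 V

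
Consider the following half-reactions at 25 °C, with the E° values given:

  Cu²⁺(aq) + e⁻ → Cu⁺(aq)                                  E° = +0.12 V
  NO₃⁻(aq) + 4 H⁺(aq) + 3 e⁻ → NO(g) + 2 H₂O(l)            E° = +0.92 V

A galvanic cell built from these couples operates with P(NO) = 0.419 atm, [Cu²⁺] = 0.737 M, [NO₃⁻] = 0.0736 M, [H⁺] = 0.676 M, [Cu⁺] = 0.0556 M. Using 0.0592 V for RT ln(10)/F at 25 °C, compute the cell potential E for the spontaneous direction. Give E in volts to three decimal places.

+0.705 V

NO₃⁻/NO is the cathode (higher E°), Cu²⁺/Cu⁺ the anode: E°cell = +0.92 − (+0.12) = +0.80 V, n = 3.
Overall: NO₃⁻(aq) + 4 H⁺(aq) + 3 Cu⁺(aq) → NO(g) + 2 H₂O(l) + 3 Cu²⁺(aq)
Q = P(NO)·[Cu²⁺]^3 / ([NO₃⁻]·[H⁺]^4·[Cu⁺]^3); log Q = 4.803.
E = E° − (0.0592/n) log Q = +0.80 − (0.0592/3)(4.803) = +0.705 V.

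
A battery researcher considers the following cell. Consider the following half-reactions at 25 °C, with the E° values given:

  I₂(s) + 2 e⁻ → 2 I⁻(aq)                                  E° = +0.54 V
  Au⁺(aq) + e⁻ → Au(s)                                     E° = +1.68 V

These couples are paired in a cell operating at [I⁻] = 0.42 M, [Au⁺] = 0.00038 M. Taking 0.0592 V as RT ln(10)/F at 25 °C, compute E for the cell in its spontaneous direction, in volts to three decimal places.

+0.915 V

Au⁺/Au is the cathode (higher E°), I₂/I⁻ the anode: E°cell = +1.68 − (+0.54) = +1.14 V, n = 2.
Overall: 2 Au⁺(aq) + 2 I⁻(aq) → 2 Au(s) + I₂(s)
Q = 1 / ([Au⁺]^2·[I⁻]^2); log Q = 7.594.
E = E° − (0.0592/n) log Q = +1.14 − (0.0592/2)(7.594) = +0.915 V.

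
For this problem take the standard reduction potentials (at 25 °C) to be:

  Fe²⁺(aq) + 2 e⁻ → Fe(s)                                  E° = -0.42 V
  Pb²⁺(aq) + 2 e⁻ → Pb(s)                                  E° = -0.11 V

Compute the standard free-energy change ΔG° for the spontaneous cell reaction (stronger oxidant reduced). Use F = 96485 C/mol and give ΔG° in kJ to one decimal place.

Pb²⁺/Pb (E° = -0.11 V) is the cathode; Fe²⁺/Fe (E° = -0.42 V) is the anode, so E°cell = +0.31 V.
Balancing electrons gives n = 2 (lcm of 2 and 2).
ΔG° = −nFE° = −(2)(96485)(+0.31) = -59,821 J = -59.8 kJ.

-59.8 kJ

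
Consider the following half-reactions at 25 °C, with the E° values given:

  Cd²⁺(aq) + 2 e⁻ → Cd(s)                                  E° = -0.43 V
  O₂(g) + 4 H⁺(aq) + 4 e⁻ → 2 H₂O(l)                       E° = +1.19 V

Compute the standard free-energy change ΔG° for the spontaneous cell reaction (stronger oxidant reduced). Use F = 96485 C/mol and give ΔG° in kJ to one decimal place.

O₂/H₂O (E° = +1.19 V) is the cathode; Cd²⁺/Cd (E° = -0.43 V) is the anode, so E°cell = +1.62 V.
Balancing electrons gives n = 4 (lcm of 4 and 2).
ΔG° = −nFE° = −(4)(96485)(+1.62) = -625,223 J = -625.2 kJ.

-625.2 kJ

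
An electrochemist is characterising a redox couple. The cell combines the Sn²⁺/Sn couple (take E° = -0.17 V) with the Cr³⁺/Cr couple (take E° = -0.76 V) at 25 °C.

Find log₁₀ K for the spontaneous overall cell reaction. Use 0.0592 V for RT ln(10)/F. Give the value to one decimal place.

Cathode: Sn²⁺/Sn; anode: Cr³⁺/Cr. E°cell = +0.59 V, n = 6.
log K = nE°cell / 0.0592 = (6)(+0.59) / 0.0592 = 59.8.

59.8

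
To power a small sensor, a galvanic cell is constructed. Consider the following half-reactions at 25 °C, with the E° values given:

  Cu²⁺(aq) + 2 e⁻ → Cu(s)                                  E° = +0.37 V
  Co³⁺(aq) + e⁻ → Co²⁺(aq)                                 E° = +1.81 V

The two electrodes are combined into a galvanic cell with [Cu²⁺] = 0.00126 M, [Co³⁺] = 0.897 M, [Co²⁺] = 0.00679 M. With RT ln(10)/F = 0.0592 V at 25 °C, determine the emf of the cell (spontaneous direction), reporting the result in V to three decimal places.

+1.651 V

Co³⁺/Co²⁺ is the cathode (higher E°), Cu²⁺/Cu the anode: E°cell = +1.81 − (+0.37) = +1.44 V, n = 2.
Overall: 2 Co³⁺(aq) + Cu(s) → 2 Co²⁺(aq) + Cu²⁺(aq)
Q = [Co²⁺]^2·[Cu²⁺] / ([Co³⁺]^2); log Q = -7.141.
E = E° − (0.0592/n) log Q = +1.44 − (0.0592/2)(-7.141) = +1.651 V.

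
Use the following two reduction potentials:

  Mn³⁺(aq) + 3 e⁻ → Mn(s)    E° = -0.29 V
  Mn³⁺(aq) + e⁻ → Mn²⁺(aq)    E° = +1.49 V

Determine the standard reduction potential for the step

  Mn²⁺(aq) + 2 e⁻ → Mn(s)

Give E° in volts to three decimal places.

-1.180 V

Sequential free energies add, so n₃E°₃ = n₁E°₁ + n₂E°₂.
With n₃ = 3, and the known step contributing 1×(+1.49) V, the unknown satisfies 2·E° = 3×(-0.29) − 1×(+1.49) = -2.360.
E° = -2.360 / 2 = -1.180 V.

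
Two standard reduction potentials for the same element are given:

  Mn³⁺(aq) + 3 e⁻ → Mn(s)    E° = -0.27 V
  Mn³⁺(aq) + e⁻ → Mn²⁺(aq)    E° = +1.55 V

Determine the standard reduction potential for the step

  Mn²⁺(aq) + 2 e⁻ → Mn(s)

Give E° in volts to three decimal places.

-1.180 V

Sequential free energies add, so n₃E°₃ = n₁E°₁ + n₂E°₂.
With n₃ = 3, and the known step contributing 1×(+1.55) V, the unknown satisfies 2·E° = 3×(-0.27) − 1×(+1.55) = -2.360.
E° = -2.360 / 2 = -1.180 V.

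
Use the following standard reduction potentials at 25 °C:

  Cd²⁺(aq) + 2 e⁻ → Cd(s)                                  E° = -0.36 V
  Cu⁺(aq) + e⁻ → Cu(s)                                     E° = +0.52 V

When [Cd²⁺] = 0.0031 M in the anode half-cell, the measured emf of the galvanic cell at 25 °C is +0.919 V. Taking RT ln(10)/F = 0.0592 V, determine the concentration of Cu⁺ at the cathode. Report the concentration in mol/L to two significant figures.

0.25 M

Cu⁺/Cu is the cathode, Cd²⁺/Cd the anode: E°cell = +0.88 V, n = 2.
Overall reaction: 2 Cu⁺(aq) + Cd(s) → 2 Cu(s) + Cd²⁺(aq); Q = [Cd²⁺]^1/[Cu⁺]^2.
From E = E° − (0.0592/n) log Q: log Q = (E° − E)·n/0.0592 = (+0.88 − (+0.919))·2/0.0592 = -1.3176.
So 2·log[Cu⁺] = 1·log(0.0031) − log Q = -2.5086 − (-1.3176) = -1.1910; log[Cu⁺] = -1.1910 / 2 = -0.5955; [Cu⁺] = 10^(-0.5955) ≈ 0.25 M.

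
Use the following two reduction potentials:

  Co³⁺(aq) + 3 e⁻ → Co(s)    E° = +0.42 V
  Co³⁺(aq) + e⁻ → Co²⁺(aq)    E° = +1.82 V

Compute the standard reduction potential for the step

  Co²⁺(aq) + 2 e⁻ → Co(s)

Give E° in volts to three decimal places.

-0.280 V

Sequential free energies add, so n₃E°₃ = n₁E°₁ + n₂E°₂.
With n₃ = 3, and the known step contributing 1×(+1.82) V, the unknown satisfies 2·E° = 3×(+0.42) − 1×(+1.82) = -0.560.
E° = -0.560 / 2 = -0.280 V.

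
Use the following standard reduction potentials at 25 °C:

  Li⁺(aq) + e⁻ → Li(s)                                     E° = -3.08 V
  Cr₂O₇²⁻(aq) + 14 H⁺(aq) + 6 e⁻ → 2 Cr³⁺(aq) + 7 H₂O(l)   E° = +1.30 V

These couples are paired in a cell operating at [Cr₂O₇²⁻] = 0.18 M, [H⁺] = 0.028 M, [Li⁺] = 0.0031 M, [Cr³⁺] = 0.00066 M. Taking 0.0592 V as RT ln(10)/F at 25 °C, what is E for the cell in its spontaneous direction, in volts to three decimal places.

Cr₂O₇²⁻/Cr³⁺ is the cathode (higher E°), Li⁺/Li the anode: E°cell = +1.30 − (-3.08) = +4.38 V, n = 6.
Overall: Cr₂O₇²⁻(aq) + 14 H⁺(aq) + 6 Li(s) → 2 Cr³⁺(aq) + 7 H₂O(l) + 6 Li⁺(aq)
Q = [Cr³⁺]^2·[Li⁺]^6 / ([Cr₂O₇²⁻]·[H⁺]^14); log Q = 1.072.
E = E° − (0.0592/n) log Q = +4.38 − (0.0592/6)(1.072) = +4.369 V.

+4.369 V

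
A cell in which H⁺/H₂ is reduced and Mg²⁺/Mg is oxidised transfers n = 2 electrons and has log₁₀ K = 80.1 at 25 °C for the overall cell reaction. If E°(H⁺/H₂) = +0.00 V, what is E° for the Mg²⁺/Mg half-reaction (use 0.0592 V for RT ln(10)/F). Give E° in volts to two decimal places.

E°cell = (0.0592/n)·log K = (0.0592/2)(80.1) = +2.371 V.
Since H⁺/H₂ is the cathode and Mg²⁺/Mg the anode, E°cell = E°(H⁺/H₂) − E°(Mg²⁺/Mg).
So E°(Mg²⁺/Mg) = E°(H⁺/H₂) − E°cell = (+0.00) − (+2.371) = -2.37 V.

-2.37 V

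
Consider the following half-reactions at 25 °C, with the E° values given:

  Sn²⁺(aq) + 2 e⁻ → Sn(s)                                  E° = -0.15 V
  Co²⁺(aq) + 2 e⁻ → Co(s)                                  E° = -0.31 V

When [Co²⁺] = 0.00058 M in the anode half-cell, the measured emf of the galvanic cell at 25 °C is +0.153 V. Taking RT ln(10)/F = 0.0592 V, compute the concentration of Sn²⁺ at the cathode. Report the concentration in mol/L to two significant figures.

0.00034 M

Sn²⁺/Sn is the cathode, Co²⁺/Co the anode: E°cell = +0.16 V, n = 2.
Overall reaction: Sn²⁺(aq) + Co(s) → Sn(s) + Co²⁺(aq); Q = [Co²⁺]^1/[Sn²⁺]^1.
From E = E° − (0.0592/n) log Q: log Q = (E° − E)·n/0.0592 = (+0.16 − (+0.153))·2/0.0592 = 0.2365.
So 1·log[Sn²⁺] = 1·log(0.00058) − log Q = -3.2366 − (0.2365) = -3.4731; [Sn²⁺] = 10^(-3.4731) ≈ 0.00034 M.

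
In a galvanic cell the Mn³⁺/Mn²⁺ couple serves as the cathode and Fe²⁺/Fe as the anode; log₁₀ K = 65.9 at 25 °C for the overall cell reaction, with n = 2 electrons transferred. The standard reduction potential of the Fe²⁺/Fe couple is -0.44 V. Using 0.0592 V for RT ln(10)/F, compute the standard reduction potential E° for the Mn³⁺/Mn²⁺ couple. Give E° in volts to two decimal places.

E°cell = (0.0592/n)·log K = (0.0592/2)(65.9) = +1.951 V.
Since Mn³⁺/Mn²⁺ is the cathode and Fe²⁺/Fe the anode, E°cell = E°(Mn³⁺/Mn²⁺) − E°(Fe²⁺/Fe).
So E°(Mn³⁺/Mn²⁺) = E°cell + E°(Fe²⁺/Fe) = +1.951 + (-0.44) = +1.51 V.

+1.51 V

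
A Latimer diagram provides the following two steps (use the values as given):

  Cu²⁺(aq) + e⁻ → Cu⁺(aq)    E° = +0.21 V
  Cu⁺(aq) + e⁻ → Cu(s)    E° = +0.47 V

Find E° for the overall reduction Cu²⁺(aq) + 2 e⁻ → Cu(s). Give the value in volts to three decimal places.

Since ΔG° = −nFE° is additive over sequential reductions, n₃E°₃ = n₁E°₁ + n₂E°₂.
E°₃ = (1×+0.21 + 1×+0.47) / 2 = (+0.680) / 2 = +0.340 V.

+0.340 V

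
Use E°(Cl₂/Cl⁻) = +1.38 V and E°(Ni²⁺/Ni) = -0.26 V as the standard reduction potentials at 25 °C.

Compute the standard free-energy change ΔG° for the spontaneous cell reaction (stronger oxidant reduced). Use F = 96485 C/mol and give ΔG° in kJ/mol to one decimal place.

-316.5 kJ/mol

Cl₂/Cl⁻ (E° = +1.38 V) is the cathode; Ni²⁺/Ni (E° = -0.26 V) is the anode, so E°cell = +1.64 V.
Balancing electrons gives n = 2 (lcm of 2 and 2).
ΔG° = −nFE° = −(2)(96485)(+1.64) = -316,471 J = -316.5 kJ/mol.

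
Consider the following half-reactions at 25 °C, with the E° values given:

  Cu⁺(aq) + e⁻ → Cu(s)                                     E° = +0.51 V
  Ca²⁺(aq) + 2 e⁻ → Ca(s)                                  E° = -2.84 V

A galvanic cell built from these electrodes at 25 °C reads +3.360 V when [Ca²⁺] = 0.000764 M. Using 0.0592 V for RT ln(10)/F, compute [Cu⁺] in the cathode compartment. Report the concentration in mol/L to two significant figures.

Cu⁺/Cu is the cathode, Ca²⁺/Ca the anode: E°cell = +3.35 V, n = 2.
Overall reaction: 2 Cu⁺(aq) + Ca(s) → 2 Cu(s) + Ca²⁺(aq); Q = [Ca²⁺]^1/[Cu⁺]^2.
From E = E° − (0.0592/n) log Q: log Q = (E° − E)·n/0.0592 = (+3.35 − (+3.360))·2/0.0592 = -0.3378.
So 2·log[Cu⁺] = 1·log(0.000764) − log Q = -3.1169 − (-0.3378) = -2.7791; log[Cu⁺] = -2.7791 / 2 = -1.3896; [Cu⁺] = 10^(-1.3896) ≈ 0.041 M.

0.041 M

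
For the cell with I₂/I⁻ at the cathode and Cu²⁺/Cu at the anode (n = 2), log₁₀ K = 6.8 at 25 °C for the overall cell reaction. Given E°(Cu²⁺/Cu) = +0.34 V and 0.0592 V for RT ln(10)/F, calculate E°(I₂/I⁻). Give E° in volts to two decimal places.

E°cell = (0.0592/n)·log K = (0.0592/2)(6.8) = +0.201 V.
Since I₂/I⁻ is the cathode and Cu²⁺/Cu the anode, E°cell = E°(I₂/I⁻) − E°(Cu²⁺/Cu).
So E°(I₂/I⁻) = E°cell + E°(Cu²⁺/Cu) = +0.201 + (+0.34) = +0.54 V.

+0.54 V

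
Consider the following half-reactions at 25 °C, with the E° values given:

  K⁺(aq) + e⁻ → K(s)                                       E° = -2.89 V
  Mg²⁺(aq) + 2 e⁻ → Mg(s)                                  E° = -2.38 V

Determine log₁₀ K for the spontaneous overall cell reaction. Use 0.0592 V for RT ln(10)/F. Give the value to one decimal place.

17.2

Cathode: Mg²⁺/Mg; anode: K⁺/K. E°cell = +0.51 V, n = 2.
log K = nE°cell / 0.0592 = (2)(+0.51) / 0.0592 = 17.2.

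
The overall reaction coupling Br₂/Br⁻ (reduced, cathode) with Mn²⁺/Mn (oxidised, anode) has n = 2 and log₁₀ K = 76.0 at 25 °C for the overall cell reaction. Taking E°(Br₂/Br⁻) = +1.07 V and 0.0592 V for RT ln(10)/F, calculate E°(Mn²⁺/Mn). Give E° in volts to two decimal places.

-1.18 V

E°cell = (0.0592/n)·log K = (0.0592/2)(76.0) = +2.250 V.
Since Br₂/Br⁻ is the cathode and Mn²⁺/Mn the anode, E°cell = E°(Br₂/Br⁻) − E°(Mn²⁺/Mn).
So E°(Mn²⁺/Mn) = E°(Br₂/Br⁻) − E°cell = (+1.07) − (+2.250) = -1.18 V.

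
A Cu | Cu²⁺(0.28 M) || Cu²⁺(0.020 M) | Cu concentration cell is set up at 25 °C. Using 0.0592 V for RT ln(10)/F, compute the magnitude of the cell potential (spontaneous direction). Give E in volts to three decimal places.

+0.034 V

For a concentration cell E°cell = 0. The 0.28 M side is the cathode (reduction is favoured where [Cu²⁺] is higher).
With n = 2, E = −(0.0592/2) log([Cu²⁺]ₐₙ/[Cu²⁺]꜀ₐₜ) = −(0.0592/2) log(0.02/0.28) = −(0.0592/2)(-1.146) = +0.034 V.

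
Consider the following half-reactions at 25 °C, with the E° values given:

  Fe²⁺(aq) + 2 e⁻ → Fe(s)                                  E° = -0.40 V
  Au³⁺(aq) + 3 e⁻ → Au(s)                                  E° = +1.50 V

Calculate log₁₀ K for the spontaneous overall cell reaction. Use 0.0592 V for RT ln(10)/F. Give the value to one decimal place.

192.6

Cathode: Au³⁺/Au; anode: Fe²⁺/Fe. E°cell = +1.90 V, n = 6.
log K = nE°cell / 0.0592 = (6)(+1.90) / 0.0592 = 192.6.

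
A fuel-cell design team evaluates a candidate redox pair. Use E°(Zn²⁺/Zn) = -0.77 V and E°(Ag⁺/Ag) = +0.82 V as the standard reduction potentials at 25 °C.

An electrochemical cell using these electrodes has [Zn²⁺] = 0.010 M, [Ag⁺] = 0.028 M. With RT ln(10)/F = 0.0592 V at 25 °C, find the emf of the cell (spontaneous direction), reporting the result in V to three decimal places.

Ag⁺/Ag is the cathode (higher E°), Zn²⁺/Zn the anode: E°cell = +0.82 − (-0.77) = +1.59 V, n = 2.
Overall: 2 Ag⁺(aq) + Zn(s) → 2 Ag(s) + Zn²⁺(aq)
Q = [Zn²⁺] / ([Ag⁺]^2); log Q = 1.106.
E = E° − (0.0592/n) log Q = +1.59 − (0.0592/2)(1.106) = +1.557 V.

+1.557 V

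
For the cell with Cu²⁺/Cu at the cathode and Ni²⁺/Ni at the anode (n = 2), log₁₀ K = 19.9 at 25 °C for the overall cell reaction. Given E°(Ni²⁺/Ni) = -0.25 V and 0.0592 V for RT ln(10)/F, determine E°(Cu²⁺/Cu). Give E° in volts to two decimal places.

+0.34 V

E°cell = (0.0592/n)·log K = (0.0592/2)(19.9) = +0.589 V.
Since Cu²⁺/Cu is the cathode and Ni²⁺/Ni the anode, E°cell = E°(Cu²⁺/Cu) − E°(Ni²⁺/Ni).
So E°(Cu²⁺/Cu) = E°cell + E°(Ni²⁺/Ni) = +0.589 + (-0.25) = +0.34 V.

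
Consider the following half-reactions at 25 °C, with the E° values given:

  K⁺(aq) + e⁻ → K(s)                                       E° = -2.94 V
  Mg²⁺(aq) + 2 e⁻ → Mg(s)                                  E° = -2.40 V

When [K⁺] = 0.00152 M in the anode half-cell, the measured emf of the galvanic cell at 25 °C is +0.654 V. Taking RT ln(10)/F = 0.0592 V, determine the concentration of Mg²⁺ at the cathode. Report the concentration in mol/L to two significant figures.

Mg²⁺/Mg is the cathode, K⁺/K the anode: E°cell = +0.54 V, n = 2.
Overall reaction: Mg²⁺(aq) + 2 K(s) → Mg(s) + 2 K⁺(aq); Q = [K⁺]^2/[Mg²⁺]^1.
From E = E° − (0.0592/n) log Q: log Q = (E° − E)·n/0.0592 = (+0.54 − (+0.654))·2/0.0592 = -3.8514.
So 1·log[Mg²⁺] = 2·log(0.00152) − log Q = -5.6363 − (-3.8514) = -1.7849; [Mg²⁺] = 10^(-1.7849) ≈ 0.016 M.

0.016 M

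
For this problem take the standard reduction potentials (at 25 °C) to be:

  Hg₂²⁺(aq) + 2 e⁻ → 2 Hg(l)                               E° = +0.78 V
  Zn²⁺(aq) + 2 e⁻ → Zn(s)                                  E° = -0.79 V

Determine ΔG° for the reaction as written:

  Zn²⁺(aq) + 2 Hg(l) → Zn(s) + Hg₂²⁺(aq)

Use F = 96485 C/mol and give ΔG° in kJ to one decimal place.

+303.0 kJ

As written, Zn²⁺/Zn is reduced (cathode) and Hg₂²⁺/Hg is oxidised (anode), so E°cell = (-0.79) − (+0.78) = -1.57 V.
Balancing electrons gives n = 2.
ΔG° = −nFE° = −(2)(96485)(-1.57) = 302,963 J = +303.0 kJ.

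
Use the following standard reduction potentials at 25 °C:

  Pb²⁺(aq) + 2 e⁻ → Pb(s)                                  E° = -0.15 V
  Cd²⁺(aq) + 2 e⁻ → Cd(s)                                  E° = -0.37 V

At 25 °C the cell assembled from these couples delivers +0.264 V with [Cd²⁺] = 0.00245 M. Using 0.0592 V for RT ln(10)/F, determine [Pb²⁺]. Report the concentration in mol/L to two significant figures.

Pb²⁺/Pb is the cathode, Cd²⁺/Cd the anode: E°cell = +0.22 V, n = 2.
Overall reaction: Pb²⁺(aq) + Cd(s) → Pb(s) + Cd²⁺(aq); Q = [Cd²⁺]^1/[Pb²⁺]^1.
From E = E° − (0.0592/n) log Q: log Q = (E° − E)·n/0.0592 = (+0.22 − (+0.264))·2/0.0592 = -1.4865.
So 1·log[Pb²⁺] = 1·log(0.00245) − log Q = -2.6108 − (-1.4865) = -1.1243; [Pb²⁺] = 10^(-1.1243) ≈ 0.075 M.

0.075 M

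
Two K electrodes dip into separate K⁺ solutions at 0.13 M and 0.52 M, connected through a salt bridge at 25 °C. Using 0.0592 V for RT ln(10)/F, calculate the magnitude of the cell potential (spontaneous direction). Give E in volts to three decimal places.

+0.036 V

For a concentration cell E°cell = 0. The 0.52 M side is the cathode (reduction is favoured where [K⁺] is higher).
With n = 1, E = −(0.0592/1) log([K⁺]ₐₙ/[K⁺]꜀ₐₜ) = −(0.0592/1) log(0.13/0.52) = −(0.0592/1)(-0.602) = +0.036 V.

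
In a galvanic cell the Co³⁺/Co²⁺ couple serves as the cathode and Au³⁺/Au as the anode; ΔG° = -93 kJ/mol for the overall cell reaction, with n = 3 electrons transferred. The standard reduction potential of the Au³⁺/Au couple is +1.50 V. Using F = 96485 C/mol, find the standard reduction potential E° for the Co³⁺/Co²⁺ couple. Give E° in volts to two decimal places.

+1.82 V

E°cell = −ΔG°/(nF) = −(-93×10³)/((3)(96485)) = +0.321 V.
Since Co³⁺/Co²⁺ is the cathode and Au³⁺/Au the anode, E°cell = E°(Co³⁺/Co²⁺) − E°(Au³⁺/Au).
So E°(Co³⁺/Co²⁺) = E°cell + E°(Au³⁺/Au) = +0.321 + (+1.50) = +1.82 V.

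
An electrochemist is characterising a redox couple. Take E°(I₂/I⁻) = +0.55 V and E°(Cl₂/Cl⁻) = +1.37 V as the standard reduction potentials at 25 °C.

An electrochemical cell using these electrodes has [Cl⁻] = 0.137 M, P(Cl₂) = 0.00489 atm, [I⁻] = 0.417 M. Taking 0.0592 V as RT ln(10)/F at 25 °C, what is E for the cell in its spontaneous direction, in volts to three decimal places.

Cl₂/Cl⁻ is the cathode (higher E°), I₂/I⁻ the anode: E°cell = +1.37 − (+0.55) = +0.82 V, n = 2.
Overall: Cl₂(g) + 2 I⁻(aq) → 2 Cl⁻(aq) + I₂(s)
Q = [Cl⁻]^2 / (P(Cl₂)·[I⁻]^2); log Q = 1.344.
E = E° − (0.0592/n) log Q = +0.82 − (0.0592/2)(1.344) = +0.780 V.

+0.780 V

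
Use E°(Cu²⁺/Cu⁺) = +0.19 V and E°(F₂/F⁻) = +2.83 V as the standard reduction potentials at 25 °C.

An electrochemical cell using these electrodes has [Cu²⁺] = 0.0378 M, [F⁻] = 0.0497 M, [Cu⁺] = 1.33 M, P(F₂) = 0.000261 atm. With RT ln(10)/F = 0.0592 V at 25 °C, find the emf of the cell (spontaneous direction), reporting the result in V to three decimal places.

F₂/F⁻ is the cathode (higher E°), Cu²⁺/Cu⁺ the anode: E°cell = +2.83 − (+0.19) = +2.64 V, n = 2.
Overall: F₂(g) + 2 Cu⁺(aq) → 2 F⁻(aq) + 2 Cu²⁺(aq)
Q = [F⁻]^2·[Cu²⁺]^2 / (P(F₂)·[Cu⁺]^2); log Q = -2.117.
E = E° − (0.0592/n) log Q = +2.64 − (0.0592/2)(-2.117) = +2.703 V.

+2.703 V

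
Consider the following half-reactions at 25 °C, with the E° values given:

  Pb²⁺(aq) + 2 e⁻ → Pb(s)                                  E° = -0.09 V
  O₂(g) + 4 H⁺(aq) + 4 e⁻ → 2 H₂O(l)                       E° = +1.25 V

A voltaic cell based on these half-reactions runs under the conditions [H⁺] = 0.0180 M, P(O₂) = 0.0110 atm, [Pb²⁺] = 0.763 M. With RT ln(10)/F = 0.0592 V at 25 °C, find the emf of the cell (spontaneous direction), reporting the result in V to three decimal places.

O₂/H₂O is the cathode (higher E°), Pb²⁺/Pb the anode: E°cell = +1.25 − (-0.09) = +1.34 V, n = 4.
Overall: O₂(g) + 4 H⁺(aq) + 2 Pb(s) → 2 H₂O(l) + 2 Pb²⁺(aq)
Q = [Pb²⁺]^2 / (P(O₂)·[H⁺]^4); log Q = 8.703.
E = E° − (0.0592/n) log Q = +1.34 − (0.0592/4)(8.703) = +1.211 V.

+1.211 V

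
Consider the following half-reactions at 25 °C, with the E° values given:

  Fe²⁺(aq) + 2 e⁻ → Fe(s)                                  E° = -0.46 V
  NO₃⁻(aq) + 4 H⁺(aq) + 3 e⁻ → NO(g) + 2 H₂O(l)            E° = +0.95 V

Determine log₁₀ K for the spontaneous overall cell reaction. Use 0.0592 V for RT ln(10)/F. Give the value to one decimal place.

Cathode: NO₃⁻/NO; anode: Fe²⁺/Fe. E°cell = +1.41 V, n = 6.
log K = nE°cell / 0.0592 = (6)(+1.41) / 0.0592 = 142.9.

142.9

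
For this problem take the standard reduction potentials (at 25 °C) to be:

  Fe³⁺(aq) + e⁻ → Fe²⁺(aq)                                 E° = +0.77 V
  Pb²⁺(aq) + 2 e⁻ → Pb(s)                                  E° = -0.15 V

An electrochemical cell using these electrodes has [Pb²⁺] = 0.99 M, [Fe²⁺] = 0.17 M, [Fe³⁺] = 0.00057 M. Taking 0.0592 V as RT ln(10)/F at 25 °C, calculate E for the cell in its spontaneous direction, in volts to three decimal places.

Fe³⁺/Fe²⁺ is the cathode (higher E°), Pb²⁺/Pb the anode: E°cell = +0.77 − (-0.15) = +0.92 V, n = 2.
Overall: 2 Fe³⁺(aq) + Pb(s) → 2 Fe²⁺(aq) + Pb²⁺(aq)
Q = [Fe²⁺]^2·[Pb²⁺] / ([Fe³⁺]^2); log Q = 4.945.
E = E° − (0.0592/n) log Q = +0.92 − (0.0592/2)(4.945) = +0.774 V.

+0.774 V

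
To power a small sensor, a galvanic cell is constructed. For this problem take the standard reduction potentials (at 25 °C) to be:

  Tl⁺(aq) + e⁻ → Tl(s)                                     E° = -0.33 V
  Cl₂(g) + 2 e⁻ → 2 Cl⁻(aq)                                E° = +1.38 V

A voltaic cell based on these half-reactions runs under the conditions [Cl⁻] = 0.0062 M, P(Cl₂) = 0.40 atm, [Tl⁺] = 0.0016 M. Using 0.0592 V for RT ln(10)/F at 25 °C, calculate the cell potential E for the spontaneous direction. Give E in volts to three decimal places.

Cl₂/Cl⁻ is the cathode (higher E°), Tl⁺/Tl the anode: E°cell = +1.38 − (-0.33) = +1.71 V, n = 2.
Overall: Cl₂(g) + 2 Tl(s) → 2 Cl⁻(aq) + 2 Tl⁺(aq)
Q = [Cl⁻]^2·[Tl⁺]^2 / (P(Cl₂)); log Q = -9.609.
E = E° − (0.0592/n) log Q = +1.71 − (0.0592/2)(-9.609) = +1.994 V.

+1.994 V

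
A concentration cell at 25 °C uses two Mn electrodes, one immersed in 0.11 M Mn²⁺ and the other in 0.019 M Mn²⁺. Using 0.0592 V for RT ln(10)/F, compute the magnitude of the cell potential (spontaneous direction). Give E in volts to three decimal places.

+0.023 V

For a concentration cell E°cell = 0. The 0.11 M side is the cathode (reduction is favoured where [Mn²⁺] is higher).
With n = 2, E = −(0.0592/2) log([Mn²⁺]ₐₙ/[Mn²⁺]꜀ₐₜ) = −(0.0592/2) log(0.019/0.11) = −(0.0592/2)(-0.763) = +0.023 V.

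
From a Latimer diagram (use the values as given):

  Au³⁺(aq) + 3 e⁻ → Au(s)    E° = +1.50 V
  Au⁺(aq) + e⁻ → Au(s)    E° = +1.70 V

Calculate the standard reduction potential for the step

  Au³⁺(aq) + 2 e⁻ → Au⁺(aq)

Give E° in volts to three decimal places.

+1.400 V

Sequential free energies add, so n₃E°₃ = n₁E°₁ + n₂E°₂.
With n₃ = 3, and the known step contributing 1×(+1.70) V, the unknown satisfies 2·E° = 3×(+1.50) − 1×(+1.70) = +2.800.
E° = +2.800 / 2 = +1.400 V.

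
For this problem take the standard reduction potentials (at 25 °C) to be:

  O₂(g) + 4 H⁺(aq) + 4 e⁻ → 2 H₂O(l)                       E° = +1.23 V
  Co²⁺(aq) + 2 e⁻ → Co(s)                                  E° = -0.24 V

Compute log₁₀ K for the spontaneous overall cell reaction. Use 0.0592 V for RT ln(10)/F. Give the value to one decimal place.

Cathode: O₂/H₂O; anode: Co²⁺/Co. E°cell = +1.47 V, n = 4.
log K = nE°cell / 0.0592 = (4)(+1.47) / 0.0592 = 99.3.

99.3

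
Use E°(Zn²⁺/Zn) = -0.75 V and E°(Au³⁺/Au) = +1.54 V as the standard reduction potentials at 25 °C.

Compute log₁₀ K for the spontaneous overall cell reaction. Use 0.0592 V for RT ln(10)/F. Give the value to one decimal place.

232.1

Cathode: Au³⁺/Au; anode: Zn²⁺/Zn. E°cell = +2.29 V, n = 6.
log K = nE°cell / 0.0592 = (6)(+2.29) / 0.0592 = 232.1.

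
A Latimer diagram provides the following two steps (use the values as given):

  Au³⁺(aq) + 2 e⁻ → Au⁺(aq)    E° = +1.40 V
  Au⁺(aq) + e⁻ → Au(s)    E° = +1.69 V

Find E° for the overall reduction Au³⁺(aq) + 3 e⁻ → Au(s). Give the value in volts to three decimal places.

+1.497 V

Adding the free-energy changes (−nFE°) of the two steps gives −n₃FE°₃ = −n₁FE°₁ − n₂FE°₂.
E°₃ = (2×+1.40 + 1×+1.69) / 3 = (+4.490) / 3 = +1.497 V.
E° values themselves are not directly additive — weighting by electron count is essential.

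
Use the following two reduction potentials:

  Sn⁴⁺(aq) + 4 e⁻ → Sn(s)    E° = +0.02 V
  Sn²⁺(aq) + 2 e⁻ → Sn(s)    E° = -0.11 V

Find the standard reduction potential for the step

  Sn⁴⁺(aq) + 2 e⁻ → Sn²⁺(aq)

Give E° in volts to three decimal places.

+0.150 V

Sequential free energies add, so n₃E°₃ = n₁E°₁ + n₂E°₂.
With n₃ = 4, and the known step contributing 2×(-0.11) V, the unknown satisfies 2·E° = 4×(+0.02) − 2×(-0.11) = +0.300.
E° = +0.300 / 2 = +0.150 V.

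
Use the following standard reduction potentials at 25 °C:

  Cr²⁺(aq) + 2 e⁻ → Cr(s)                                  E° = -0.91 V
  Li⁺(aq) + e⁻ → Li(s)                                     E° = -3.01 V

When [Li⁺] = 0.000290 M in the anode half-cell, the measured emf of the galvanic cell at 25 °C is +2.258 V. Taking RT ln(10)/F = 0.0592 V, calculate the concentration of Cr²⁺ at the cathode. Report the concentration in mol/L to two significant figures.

Cr²⁺/Cr is the cathode, Li⁺/Li the anode: E°cell = +2.10 V, n = 2.
Overall reaction: Cr²⁺(aq) + 2 Li(s) → Cr(s) + 2 Li⁺(aq); Q = [Li⁺]^2/[Cr²⁺]^1.
From E = E° − (0.0592/n) log Q: log Q = (E° − E)·n/0.0592 = (+2.10 − (+2.258))·2/0.0592 = -5.3378.
So 1·log[Cr²⁺] = 2·log(0.00029) − log Q = -7.0752 − (-5.3378) = -1.7374; [Cr²⁺] = 10^(-1.7374) ≈ 0.018 M.

0.018 M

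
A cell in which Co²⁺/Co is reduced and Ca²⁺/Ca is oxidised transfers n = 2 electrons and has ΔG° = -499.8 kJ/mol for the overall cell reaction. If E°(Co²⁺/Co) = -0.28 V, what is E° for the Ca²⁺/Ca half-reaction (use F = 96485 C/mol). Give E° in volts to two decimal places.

E°cell = −ΔG°/(nF) = −(-499.8×10³)/((2)(96485)) = +2.590 V.
Since Co²⁺/Co is the cathode and Ca²⁺/Ca the anode, E°cell = E°(Co²⁺/Co) − E°(Ca²⁺/Ca).
So E°(Ca²⁺/Ca) = E°(Co²⁺/Co) − E°cell = (-0.28) − (+2.590) = -2.87 V.

-2.87 V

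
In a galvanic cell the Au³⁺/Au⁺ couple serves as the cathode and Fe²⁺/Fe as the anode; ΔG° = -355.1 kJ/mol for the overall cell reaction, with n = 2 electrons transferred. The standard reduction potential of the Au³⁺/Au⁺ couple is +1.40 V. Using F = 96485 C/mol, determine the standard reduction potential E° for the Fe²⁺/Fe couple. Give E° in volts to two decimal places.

E°cell = −ΔG°/(nF) = −(-355.1×10³)/((2)(96485)) = +1.840 V.
Since Au³⁺/Au⁺ is the cathode and Fe²⁺/Fe the anode, E°cell = E°(Au³⁺/Au⁺) − E°(Fe²⁺/Fe).
So E°(Fe²⁺/Fe) = E°(Au³⁺/Au⁺) − E°cell = (+1.40) − (+1.840) = -0.44 V.

-0.44 V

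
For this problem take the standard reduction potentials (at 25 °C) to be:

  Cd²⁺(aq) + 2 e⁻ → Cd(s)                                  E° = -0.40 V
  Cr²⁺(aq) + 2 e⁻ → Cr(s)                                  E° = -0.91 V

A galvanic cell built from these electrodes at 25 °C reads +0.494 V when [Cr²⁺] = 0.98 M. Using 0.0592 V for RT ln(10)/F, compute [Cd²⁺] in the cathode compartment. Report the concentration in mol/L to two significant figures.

0.28 M

Cd²⁺/Cd is the cathode, Cr²⁺/Cr the anode: E°cell = +0.51 V, n = 2.
Overall reaction: Cd²⁺(aq) + Cr(s) → Cd(s) + Cr²⁺(aq); Q = [Cr²⁺]^1/[Cd²⁺]^1.
From E = E° − (0.0592/n) log Q: log Q = (E° − E)·n/0.0592 = (+0.51 − (+0.494))·2/0.0592 = 0.5405.
So 1·log[Cd²⁺] = 1·log(0.98) − log Q = -0.0088 − (0.5405) = -0.5493; [Cd²⁺] = 10^(-0.5493) ≈ 0.28 M.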